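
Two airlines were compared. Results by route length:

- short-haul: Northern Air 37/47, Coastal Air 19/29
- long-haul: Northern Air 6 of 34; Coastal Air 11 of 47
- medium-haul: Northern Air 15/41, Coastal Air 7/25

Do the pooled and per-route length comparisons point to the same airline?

No

Short-haul: Northern Air 37/47 = 78.7%, Coastal Air 19/29 = 65.5% → Northern Air
Long-haul: Northern Air 6/34 = 17.6%, Coastal Air 11/47 = 23.4% → Coastal Air
Medium-haul: Northern Air 15/41 = 36.6%, Coastal Air 7/25 = 28.0% → Northern Air
Overall: Northern Air 58/122 = 47.5%, Coastal Air 37/101 = 36.6% → Northern Air
Neither sweeps: Northern Air wins 2 of 3 groups, Coastal Air wins 1. Northern Air wins overall but not every group — no Simpson reversal.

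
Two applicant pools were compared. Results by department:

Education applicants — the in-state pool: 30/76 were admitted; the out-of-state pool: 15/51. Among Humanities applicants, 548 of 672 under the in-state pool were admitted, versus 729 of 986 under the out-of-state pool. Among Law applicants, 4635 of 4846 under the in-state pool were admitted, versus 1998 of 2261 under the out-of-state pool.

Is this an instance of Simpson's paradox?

No

Education: the in-state pool 30/76 = 39.5%, the out-of-state pool 15/51 = 29.4% → the in-state pool
Humanities: the in-state pool 548/672 = 81.5%, the out-of-state pool 729/986 = 73.9% → the in-state pool
Law: the in-state pool 4635/4846 = 95.6%, the out-of-state pool 1998/2261 = 88.4% → the in-state pool
Overall: the in-state pool 5213/5594 = 93.2%, the out-of-state pool 2742/3298 = 83.1% → the in-state pool
The in-state pool wins overall and in every department group — no reversal.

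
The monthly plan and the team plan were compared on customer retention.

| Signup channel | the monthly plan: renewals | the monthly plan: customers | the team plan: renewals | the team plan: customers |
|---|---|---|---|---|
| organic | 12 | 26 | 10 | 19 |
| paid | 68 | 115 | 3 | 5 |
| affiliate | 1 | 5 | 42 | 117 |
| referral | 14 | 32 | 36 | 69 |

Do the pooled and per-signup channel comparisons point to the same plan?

No

Organic: the monthly plan 12/26 = 46.2%, the team plan 10/19 = 52.6% → the team plan
Paid: the monthly plan 68/115 = 59.1%, the team plan 3/5 = 60.0% → the team plan
Affiliate: the monthly plan 1/5 = 20.0%, the team plan 42/117 = 35.9% → the team plan
Referral: the monthly plan 14/32 = 43.8%, the team plan 36/69 = 52.2% → the team plan
Overall: the monthly plan 95/178 = 53.4%, the team plan 91/210 = 43.3% → the monthly plan
The team plan wins each signup group but the monthly plan wins overall — the comparison reverses. The team plan's customers skew toward affiliate, which has a lower base rate.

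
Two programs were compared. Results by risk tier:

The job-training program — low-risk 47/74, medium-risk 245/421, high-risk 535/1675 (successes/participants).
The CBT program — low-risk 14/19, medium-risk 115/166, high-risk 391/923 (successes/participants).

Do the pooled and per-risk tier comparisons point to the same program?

Low-risk: the job-training program 47/74 = 63.5%, the CBT program 14/19 = 73.7% → the CBT program
Medium-risk: the job-training program 245/421 = 58.2%, the CBT program 115/166 = 69.3% → the CBT program
High-risk: the job-training program 535/1675 = 31.9%, the CBT program 391/923 = 42.4% → the CBT program
Overall: the job-training program 827/2170 = 38.1%, the CBT program 520/1108 = 46.9% → the CBT program
The CBT program wins overall and in every risk group — no reversal.

Yes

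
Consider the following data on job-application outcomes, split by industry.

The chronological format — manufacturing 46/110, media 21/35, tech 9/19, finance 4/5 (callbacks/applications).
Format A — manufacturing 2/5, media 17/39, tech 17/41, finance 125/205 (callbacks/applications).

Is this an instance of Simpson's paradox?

Yes

Manufacturing: the chronological format 46/110 = 41.8%, Format A 2/5 = 40.0% → the chronological format
Media: the chronological format 21/35 = 60.0%, Format A 17/39 = 43.6% → the chronological format
Tech: the chronological format 9/19 = 47.4%, Format A 17/41 = 41.5% → the chronological format
Finance: the chronological format 4/5 = 80.0%, Format A 125/205 = 61.0% → the chronological format
Overall: the chronological format 80/169 = 47.3%, Format A 161/290 = 55.5% → Format A
The chronological format wins each industry group but Format A wins overall — the comparison reverses. The chronological format's applications skew toward manufacturing, which has a lower base rate.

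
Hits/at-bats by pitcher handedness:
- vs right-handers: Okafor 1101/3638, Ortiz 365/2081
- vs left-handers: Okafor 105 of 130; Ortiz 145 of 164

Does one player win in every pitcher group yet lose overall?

Vs right-handers: Okafor 1101/3638 = 30.3%, Ortiz 365/2081 = 17.5% → Okafor
Vs left-handers: Okafor 105/130 = 80.8%, Ortiz 145/164 = 88.4% → Ortiz
Overall: Okafor 1206/3768 = 32.0%, Ortiz 510/2245 = 22.7% → Okafor
Neither sweeps: Okafor wins 1 of 2 groups, Ortiz wins 1. Okafor wins overall but not every group — no Simpson reversal.

No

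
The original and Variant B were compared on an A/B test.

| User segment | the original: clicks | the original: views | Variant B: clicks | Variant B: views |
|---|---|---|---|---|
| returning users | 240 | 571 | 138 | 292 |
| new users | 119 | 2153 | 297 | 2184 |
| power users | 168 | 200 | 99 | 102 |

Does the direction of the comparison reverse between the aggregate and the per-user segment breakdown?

No

Returning users: the original 240/571 = 42.0%, Variant B 138/292 = 47.3% → Variant B
New users: the original 119/2153 = 5.5%, Variant B 297/2184 = 13.6% → Variant B
Power users: the original 168/200 = 84.0%, Variant B 99/102 = 97.1% → Variant B
Overall: the original 527/2924 = 18.0%, Variant B 534/2578 = 20.7% → Variant B
Variant B wins overall and in every user group — no reversal.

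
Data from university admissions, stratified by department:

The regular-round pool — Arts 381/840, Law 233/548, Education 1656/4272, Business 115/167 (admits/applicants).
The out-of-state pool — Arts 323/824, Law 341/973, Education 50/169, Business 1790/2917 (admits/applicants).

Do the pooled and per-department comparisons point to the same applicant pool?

No

Arts: the regular-round pool 381/840 = 45.4%, the out-of-state pool 323/824 = 39.2% → the regular-round pool
Law: the regular-round pool 233/548 = 42.5%, the out-of-state pool 341/973 = 35.0% → the regular-round pool
Education: the regular-round pool 1656/4272 = 38.8%, the out-of-state pool 50/169 = 29.6% → the regular-round pool
Business: the regular-round pool 115/167 = 68.9%, the out-of-state pool 1790/2917 = 61.4% → the regular-round pool
Overall: the regular-round pool 2385/5827 = 40.9%, the out-of-state pool 2504/4883 = 51.3% → the out-of-state pool
The regular-round pool wins each department group but the out-of-state pool wins overall — the comparison reverses. The regular-round pool's applicants skew toward Education, which has a lower base rate.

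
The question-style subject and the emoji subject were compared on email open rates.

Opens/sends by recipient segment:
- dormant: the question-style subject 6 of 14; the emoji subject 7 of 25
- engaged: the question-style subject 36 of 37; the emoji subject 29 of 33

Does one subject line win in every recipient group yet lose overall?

No

Dormant: the question-style subject 6/14 = 42.9%, the emoji subject 7/25 = 28.0% → the question-style subject
Engaged: the question-style subject 36/37 = 97.3%, the emoji subject 29/33 = 87.9% → the question-style subject
Overall: the question-style subject 42/51 = 82.4%, the emoji subject 36/58 = 62.1% → the question-style subject
The question-style subject wins overall and in every recipient group — no reversal.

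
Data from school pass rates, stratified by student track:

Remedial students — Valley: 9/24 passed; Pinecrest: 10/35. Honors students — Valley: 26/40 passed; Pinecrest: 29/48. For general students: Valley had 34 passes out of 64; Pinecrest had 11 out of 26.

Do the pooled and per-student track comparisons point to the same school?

Yes

Remedial: Valley 9/24 = 37.5%, Pinecrest 10/35 = 28.6% → Valley
Honors: Valley 26/40 = 65.0%, Pinecrest 29/48 = 60.4% → Valley
General: Valley 34/64 = 53.1%, Pinecrest 11/26 = 42.3% → Valley
Overall: Valley 69/128 = 53.9%, Pinecrest 50/109 = 45.9% → Valley
Valley wins overall and in every student group — no reversal.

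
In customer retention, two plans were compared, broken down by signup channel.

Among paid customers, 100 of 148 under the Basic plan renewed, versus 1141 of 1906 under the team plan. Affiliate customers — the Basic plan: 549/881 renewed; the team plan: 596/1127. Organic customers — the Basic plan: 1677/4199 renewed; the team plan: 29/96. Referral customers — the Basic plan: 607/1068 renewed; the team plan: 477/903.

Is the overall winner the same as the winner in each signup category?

Paid: the Basic plan 100/148 = 67.6%, the team plan 1141/1906 = 59.9% → the Basic plan
Affiliate: the Basic plan 549/881 = 62.3%, the team plan 596/1127 = 52.9% → the Basic plan
Organic: the Basic plan 1677/4199 = 39.9%, the team plan 29/96 = 30.2% → the Basic plan
Referral: the Basic plan 607/1068 = 56.8%, the team plan 477/903 = 52.8% → the Basic plan
Overall: the Basic plan 2933/6296 = 46.6%, the team plan 2243/4032 = 55.6% → the team plan
The Basic plan wins each signup group but the team plan wins overall — the comparison reverses. The Basic plan's customers skew toward organic, which has a lower base rate.

No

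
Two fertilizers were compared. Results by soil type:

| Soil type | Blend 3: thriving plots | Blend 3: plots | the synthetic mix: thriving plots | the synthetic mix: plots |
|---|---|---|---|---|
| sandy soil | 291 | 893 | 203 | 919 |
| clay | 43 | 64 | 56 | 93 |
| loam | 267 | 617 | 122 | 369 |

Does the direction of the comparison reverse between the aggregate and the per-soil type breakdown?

Sandy soil: Blend 3 291/893 = 32.6%, the synthetic mix 203/919 = 22.1% → Blend 3
Clay: Blend 3 43/64 = 67.2%, the synthetic mix 56/93 = 60.2% → Blend 3
Loam: Blend 3 267/617 = 43.3%, the synthetic mix 122/369 = 33.1% → Blend 3
Overall: Blend 3 601/1574 = 38.2%, the synthetic mix 381/1381 = 27.6% → Blend 3
Blend 3 wins overall and in every soil group — no reversal.

No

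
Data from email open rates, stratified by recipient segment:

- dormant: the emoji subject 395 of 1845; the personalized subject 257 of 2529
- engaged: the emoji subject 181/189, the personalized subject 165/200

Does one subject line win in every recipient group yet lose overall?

Dormant: the emoji subject 395/1845 = 21.4%, the personalized subject 257/2529 = 10.2% → the emoji subject
Engaged: the emoji subject 181/189 = 95.8%, the personalized subject 165/200 = 82.5% → the emoji subject
Overall: the emoji subject 576/2034 = 28.3%, the personalized subject 422/2729 = 15.5% → the emoji subject
The emoji subject wins overall and in every recipient group — no reversal.

No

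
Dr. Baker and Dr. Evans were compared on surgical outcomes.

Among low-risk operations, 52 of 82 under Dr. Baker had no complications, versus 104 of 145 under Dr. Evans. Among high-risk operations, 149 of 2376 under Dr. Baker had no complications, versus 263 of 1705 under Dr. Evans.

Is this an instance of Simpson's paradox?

No

Low-risk: Dr. Baker 52/82 = 63.4%, Dr. Evans 104/145 = 71.7% → Dr. Evans
High-risk: Dr. Baker 149/2376 = 6.3%, Dr. Evans 263/1705 = 15.4% → Dr. Evans
Overall: Dr. Baker 201/2458 = 8.2%, Dr. Evans 367/1850 = 19.8% → Dr. Evans
Dr. Evans wins overall and in every patient risk group — no reversal.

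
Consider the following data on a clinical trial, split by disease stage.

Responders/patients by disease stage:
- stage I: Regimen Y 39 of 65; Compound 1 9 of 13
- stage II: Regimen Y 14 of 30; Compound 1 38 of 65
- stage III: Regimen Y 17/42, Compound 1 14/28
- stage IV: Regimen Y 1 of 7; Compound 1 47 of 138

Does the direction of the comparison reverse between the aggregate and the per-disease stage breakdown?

Stage I: Regimen Y 39/65 = 60.0%, Compound 1 9/13 = 69.2% → Compound 1
Stage II: Regimen Y 14/30 = 46.7%, Compound 1 38/65 = 58.5% → Compound 1
Stage III: Regimen Y 17/42 = 40.5%, Compound 1 14/28 = 50.0% → Compound 1
Stage IV: Regimen Y 1/7 = 14.3%, Compound 1 47/138 = 34.1% → Compound 1
Overall: Regimen Y 71/144 = 49.3%, Compound 1 108/244 = 44.3% → Regimen Y
Compound 1 wins each disease group but Regimen Y wins overall — the comparison reverses. Compound 1's patients skew toward stage IV, which has a lower base rate.

Yes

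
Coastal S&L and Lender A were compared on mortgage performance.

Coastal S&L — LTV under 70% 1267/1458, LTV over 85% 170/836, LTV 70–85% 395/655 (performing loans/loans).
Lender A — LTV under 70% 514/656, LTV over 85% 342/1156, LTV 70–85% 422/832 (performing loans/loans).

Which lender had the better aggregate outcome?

Coastal S&L

LTV under 70%: Coastal S&L 1267/1458 = 86.9%, Lender A 514/656 = 78.4% → Coastal S&L
LTV over 85%: Coastal S&L 170/836 = 20.3%, Lender A 342/1156 = 29.6% → Lender A
LTV 70–85%: Coastal S&L 395/655 = 60.3%, Lender A 422/832 = 50.7% → Coastal S&L
Overall: Coastal S&L 1832/2949 = 62.1%, Lender A 1278/2644 = 48.3% → Coastal S&L
(Neither sweeps every loan-to-value group, but Coastal S&L has the higher pooled rate.)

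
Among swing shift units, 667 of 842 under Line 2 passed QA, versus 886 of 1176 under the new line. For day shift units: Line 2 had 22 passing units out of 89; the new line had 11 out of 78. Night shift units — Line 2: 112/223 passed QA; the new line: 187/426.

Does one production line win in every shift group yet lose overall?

Swing shift: Line 2 667/842 = 79.2%, the new line 886/1176 = 75.3% → Line 2
Day shift: Line 2 22/89 = 24.7%, the new line 11/78 = 14.1% → Line 2
Night shift: Line 2 112/223 = 50.2%, the new line 187/426 = 43.9% → Line 2
Overall: Line 2 801/1154 = 69.4%, the new line 1084/1680 = 64.5% → Line 2
Line 2 wins overall and in every shift group — no reversal.

No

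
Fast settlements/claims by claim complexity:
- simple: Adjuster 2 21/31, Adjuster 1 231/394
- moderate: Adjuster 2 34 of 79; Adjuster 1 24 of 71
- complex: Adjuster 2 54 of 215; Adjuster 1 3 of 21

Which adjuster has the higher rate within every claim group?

Simple: Adjuster 2 21/31 = 67.7%, Adjuster 1 231/394 = 58.6% → Adjuster 2
Moderate: Adjuster 2 34/79 = 43.0%, Adjuster 1 24/71 = 33.8% → Adjuster 2
Complex: Adjuster 2 54/215 = 25.1%, Adjuster 1 3/21 = 14.3% → Adjuster 2
Adjuster 2 has the higher rate in all 3 groups.

Adjuster 2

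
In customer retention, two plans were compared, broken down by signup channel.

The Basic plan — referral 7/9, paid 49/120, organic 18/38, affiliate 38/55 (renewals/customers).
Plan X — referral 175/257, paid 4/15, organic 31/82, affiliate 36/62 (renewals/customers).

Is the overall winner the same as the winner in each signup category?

Referral: the Basic plan 7/9 = 77.8%, Plan X 175/257 = 68.1% → the Basic plan
Paid: the Basic plan 49/120 = 40.8%, Plan X 4/15 = 26.7% → the Basic plan
Organic: the Basic plan 18/38 = 47.4%, Plan X 31/82 = 37.8% → the Basic plan
Affiliate: the Basic plan 38/55 = 69.1%, Plan X 36/62 = 58.1% → the Basic plan
Overall: the Basic plan 112/222 = 50.5%, Plan X 246/416 = 59.1% → Plan X
The Basic plan wins each signup group but Plan X wins overall — the comparison reverses. The Basic plan's customers skew toward paid, which has a lower base rate.

No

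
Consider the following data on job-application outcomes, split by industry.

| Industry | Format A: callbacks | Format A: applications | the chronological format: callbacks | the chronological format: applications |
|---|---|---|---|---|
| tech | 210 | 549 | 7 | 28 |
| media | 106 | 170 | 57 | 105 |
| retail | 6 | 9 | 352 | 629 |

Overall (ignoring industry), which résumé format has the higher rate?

the chronological format

Tech: Format A 210/549 = 38.3%, the chronological format 7/28 = 25.0% → Format A
Media: Format A 106/170 = 62.4%, the chronological format 57/105 = 54.3% → Format A
Retail: Format A 6/9 = 66.7%, the chronological format 352/629 = 56.0% → Format A
Overall: Format A 322/728 = 44.2%, the chronological format 416/762 = 54.6% → the chronological format
(Format A wins every industry group but the chronological format wins overall — Format A's applications skew toward the low-rate tech group.)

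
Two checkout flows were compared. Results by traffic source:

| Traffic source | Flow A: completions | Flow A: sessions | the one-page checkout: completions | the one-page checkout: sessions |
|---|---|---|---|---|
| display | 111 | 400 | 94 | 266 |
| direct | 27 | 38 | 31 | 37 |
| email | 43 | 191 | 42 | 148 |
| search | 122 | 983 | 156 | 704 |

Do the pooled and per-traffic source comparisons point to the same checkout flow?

Display: Flow A 111/400 = 27.8%, the one-page checkout 94/266 = 35.3% → the one-page checkout
Direct: Flow A 27/38 = 71.1%, the one-page checkout 31/37 = 83.8% → the one-page checkout
Email: Flow A 43/191 = 22.5%, the one-page checkout 42/148 = 28.4% → the one-page checkout
Search: Flow A 122/983 = 12.4%, the one-page checkout 156/704 = 22.2% → the one-page checkout
Overall: Flow A 303/1612 = 18.8%, the one-page checkout 323/1155 = 28.0% → the one-page checkout
The one-page checkout wins overall and in every traffic group — no reversal.

Yes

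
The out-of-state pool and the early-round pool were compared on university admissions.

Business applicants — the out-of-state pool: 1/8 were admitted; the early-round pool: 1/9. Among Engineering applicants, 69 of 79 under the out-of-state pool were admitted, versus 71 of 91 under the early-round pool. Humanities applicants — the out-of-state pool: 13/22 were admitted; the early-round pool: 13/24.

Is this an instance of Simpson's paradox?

No

Business: the out-of-state pool 1/8 = 12.5%, the early-round pool 1/9 = 11.1% → the out-of-state pool
Engineering: the out-of-state pool 69/79 = 87.3%, the early-round pool 71/91 = 78.0% → the out-of-state pool
Humanities: the out-of-state pool 13/22 = 59.1%, the early-round pool 13/24 = 54.2% → the out-of-state pool
Overall: the out-of-state pool 83/109 = 76.1%, the early-round pool 85/124 = 68.5% → the out-of-state pool
The out-of-state pool wins overall and in every department group — no reversal.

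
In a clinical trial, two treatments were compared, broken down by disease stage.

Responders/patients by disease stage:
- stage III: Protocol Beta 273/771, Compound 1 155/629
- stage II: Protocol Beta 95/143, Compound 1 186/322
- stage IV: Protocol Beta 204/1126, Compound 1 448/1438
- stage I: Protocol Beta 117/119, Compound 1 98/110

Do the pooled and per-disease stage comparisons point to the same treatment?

Stage III: Protocol Beta 273/771 = 35.4%, Compound 1 155/629 = 24.6% → Protocol Beta
Stage II: Protocol Beta 95/143 = 66.4%, Compound 1 186/322 = 57.8% → Protocol Beta
Stage IV: Protocol Beta 204/1126 = 18.1%, Compound 1 448/1438 = 31.2% → Compound 1
Stage I: Protocol Beta 117/119 = 98.3%, Compound 1 98/110 = 89.1% → Protocol Beta
Overall: Protocol Beta 689/2159 = 31.9%, Compound 1 887/2499 = 35.5% → Compound 1
Neither sweeps: Protocol Beta wins 3 of 4 groups, Compound 1 wins 1. Compound 1 wins overall but not every group — no Simpson reversal.

No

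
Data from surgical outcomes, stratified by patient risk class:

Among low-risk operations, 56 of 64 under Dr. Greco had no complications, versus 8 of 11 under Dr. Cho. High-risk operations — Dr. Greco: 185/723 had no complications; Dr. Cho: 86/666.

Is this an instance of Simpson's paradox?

Low-risk: Dr. Greco 56/64 = 87.5%, Dr. Cho 8/11 = 72.7% → Dr. Greco
High-risk: Dr. Greco 185/723 = 25.6%, Dr. Cho 86/666 = 12.9% → Dr. Greco
Overall: Dr. Greco 241/787 = 30.6%, Dr. Cho 94/677 = 13.9% → Dr. Greco
Dr. Greco wins overall and in every patient risk group — no reversal.

No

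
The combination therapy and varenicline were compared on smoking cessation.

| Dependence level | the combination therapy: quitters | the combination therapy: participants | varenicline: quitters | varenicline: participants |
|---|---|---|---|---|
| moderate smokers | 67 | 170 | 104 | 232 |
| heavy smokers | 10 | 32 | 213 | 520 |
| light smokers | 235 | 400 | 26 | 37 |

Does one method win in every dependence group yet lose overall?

Yes

Moderate smokers: the combination therapy 67/170 = 39.4%, varenicline 104/232 = 44.8% → varenicline
Heavy smokers: the combination therapy 10/32 = 31.2%, varenicline 213/520 = 41.0% → varenicline
Light smokers: the combination therapy 235/400 = 58.8%, varenicline 26/37 = 70.3% → varenicline
Overall: the combination therapy 312/602 = 51.8%, varenicline 343/789 = 43.5% → the combination therapy
Varenicline wins each dependence group but the combination therapy wins overall — the comparison reverses. Varenicline's participants skew toward heavy smokers, which has a lower base rate.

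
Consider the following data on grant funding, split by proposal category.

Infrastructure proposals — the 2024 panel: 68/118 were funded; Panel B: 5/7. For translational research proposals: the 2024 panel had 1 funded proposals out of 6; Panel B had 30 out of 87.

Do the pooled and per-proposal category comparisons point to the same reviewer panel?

Infrastructure: the 2024 panel 68/118 = 57.6%, Panel B 5/7 = 71.4% → Panel B
Translational research: the 2024 panel 1/6 = 16.7%, Panel B 30/87 = 34.5% → Panel B
Overall: the 2024 panel 69/124 = 55.6%, Panel B 35/94 = 37.2% → the 2024 panel
Panel B wins each proposal group but the 2024 panel wins overall — the comparison reverses. Panel B's proposals skew toward translational research, which has a lower base rate.

No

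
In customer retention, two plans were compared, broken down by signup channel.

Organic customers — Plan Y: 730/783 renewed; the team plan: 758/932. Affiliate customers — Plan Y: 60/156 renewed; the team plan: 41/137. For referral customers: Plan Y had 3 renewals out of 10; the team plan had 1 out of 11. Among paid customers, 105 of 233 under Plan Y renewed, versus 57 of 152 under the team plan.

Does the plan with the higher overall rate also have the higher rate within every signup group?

Organic: Plan Y 730/783 = 93.2%, the team plan 758/932 = 81.3% → Plan Y
Affiliate: Plan Y 60/156 = 38.5%, the team plan 41/137 = 29.9% → Plan Y
Referral: Plan Y 3/10 = 30.0%, the team plan 1/11 = 9.1% → Plan Y
Paid: Plan Y 105/233 = 45.1%, the team plan 57/152 = 37.5% → Plan Y
Overall: Plan Y 898/1182 = 76.0%, the team plan 857/1232 = 69.6% → Plan Y
Plan Y wins overall and in every signup group — no reversal.

Yes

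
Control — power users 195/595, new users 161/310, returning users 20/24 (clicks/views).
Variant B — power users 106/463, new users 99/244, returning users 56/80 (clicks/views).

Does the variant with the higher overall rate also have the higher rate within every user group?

Power users: Control 195/595 = 32.8%, Variant B 106/463 = 22.9% → Control
New users: Control 161/310 = 51.9%, Variant B 99/244 = 40.6% → Control
Returning users: Control 20/24 = 83.3%, Variant B 56/80 = 70.0% → Control
Overall: Control 376/929 = 40.5%, Variant B 261/787 = 33.2% → Control
Control wins overall and in every user group — no reversal.

Yes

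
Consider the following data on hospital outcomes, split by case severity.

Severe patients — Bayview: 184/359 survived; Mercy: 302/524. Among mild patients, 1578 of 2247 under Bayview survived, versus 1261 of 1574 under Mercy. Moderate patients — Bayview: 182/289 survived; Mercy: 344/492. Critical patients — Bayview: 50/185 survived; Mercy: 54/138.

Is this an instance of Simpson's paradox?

Severe: Bayview 184/359 = 51.3%, Mercy 302/524 = 57.6% → Mercy
Mild: Bayview 1578/2247 = 70.2%, Mercy 1261/1574 = 80.1% → Mercy
Moderate: Bayview 182/289 = 63.0%, Mercy 344/492 = 69.9% → Mercy
Critical: Bayview 50/185 = 27.0%, Mercy 54/138 = 39.1% → Mercy
Overall: Bayview 1994/3080 = 64.7%, Mercy 1961/2728 = 71.9% → Mercy
Mercy wins overall and in every case group — no reversal.

No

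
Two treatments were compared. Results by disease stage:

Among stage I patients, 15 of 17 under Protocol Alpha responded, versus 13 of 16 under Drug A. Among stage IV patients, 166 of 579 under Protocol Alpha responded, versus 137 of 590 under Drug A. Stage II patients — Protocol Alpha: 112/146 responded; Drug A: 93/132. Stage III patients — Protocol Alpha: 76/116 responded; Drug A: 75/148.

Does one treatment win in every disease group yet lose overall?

Stage I: Protocol Alpha 15/17 = 88.2%, Drug A 13/16 = 81.2% → Protocol Alpha
Stage IV: Protocol Alpha 166/579 = 28.7%, Drug A 137/590 = 23.2% → Protocol Alpha
Stage II: Protocol Alpha 112/146 = 76.7%, Drug A 93/132 = 70.5% → Protocol Alpha
Stage III: Protocol Alpha 76/116 = 65.5%, Drug A 75/148 = 50.7% → Protocol Alpha
Overall: Protocol Alpha 369/858 = 43.0%, Drug A 318/886 = 35.9% → Protocol Alpha
Protocol Alpha wins overall and in every disease group — no reversal.

No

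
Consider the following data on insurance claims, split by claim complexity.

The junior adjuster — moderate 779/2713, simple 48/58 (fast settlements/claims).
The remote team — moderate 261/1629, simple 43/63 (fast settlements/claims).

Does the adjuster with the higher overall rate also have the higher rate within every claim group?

Moderate: the junior adjuster 779/2713 = 28.7%, the remote team 261/1629 = 16.0% → the junior adjuster
Simple: the junior adjuster 48/58 = 82.8%, the remote team 43/63 = 68.3% → the junior adjuster
Overall: the junior adjuster 827/2771 = 29.8%, the remote team 304/1692 = 18.0% → the junior adjuster
The junior adjuster wins overall and in every claim group — no reversal.

Yes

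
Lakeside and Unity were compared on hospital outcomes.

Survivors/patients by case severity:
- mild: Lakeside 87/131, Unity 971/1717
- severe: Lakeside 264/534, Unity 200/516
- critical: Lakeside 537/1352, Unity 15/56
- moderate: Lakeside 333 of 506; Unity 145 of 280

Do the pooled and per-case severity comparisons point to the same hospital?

No

Mild: Lakeside 87/131 = 66.4%, Unity 971/1717 = 56.6% → Lakeside
Severe: Lakeside 264/534 = 49.4%, Unity 200/516 = 38.8% → Lakeside
Critical: Lakeside 537/1352 = 39.7%, Unity 15/56 = 26.8% → Lakeside
Moderate: Lakeside 333/506 = 65.8%, Unity 145/280 = 51.8% → Lakeside
Overall: Lakeside 1221/2523 = 48.4%, Unity 1331/2569 = 51.8% → Unity
Lakeside wins each case group but Unity wins overall — the comparison reverses. Lakeside's patients skew toward critical, which has a lower base rate.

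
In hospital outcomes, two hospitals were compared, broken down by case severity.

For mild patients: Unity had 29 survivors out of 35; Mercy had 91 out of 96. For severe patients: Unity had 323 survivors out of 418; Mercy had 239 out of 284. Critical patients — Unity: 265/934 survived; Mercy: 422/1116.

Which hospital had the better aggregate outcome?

Mild: Unity 29/35 = 82.9%, Mercy 91/96 = 94.8% → Mercy
Severe: Unity 323/418 = 77.3%, Mercy 239/284 = 84.2% → Mercy
Critical: Unity 265/934 = 28.4%, Mercy 422/1116 = 37.8% → Mercy
Overall: Unity 617/1387 = 44.5%, Mercy 752/1496 = 50.3% → Mercy

Mercy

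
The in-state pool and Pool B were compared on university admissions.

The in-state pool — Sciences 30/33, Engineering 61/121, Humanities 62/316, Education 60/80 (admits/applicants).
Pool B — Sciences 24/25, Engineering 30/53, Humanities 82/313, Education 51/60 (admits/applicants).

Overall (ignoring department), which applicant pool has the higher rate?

Sciences: the in-state pool 30/33 = 90.9%, Pool B 24/25 = 96.0% → Pool B
Engineering: the in-state pool 61/121 = 50.4%, Pool B 30/53 = 56.6% → Pool B
Humanities: the in-state pool 62/316 = 19.6%, Pool B 82/313 = 26.2% → Pool B
Education: the in-state pool 60/80 = 75.0%, Pool B 51/60 = 85.0% → Pool B
Overall: the in-state pool 213/550 = 38.7%, Pool B 187/451 = 41.5% → Pool B

Pool B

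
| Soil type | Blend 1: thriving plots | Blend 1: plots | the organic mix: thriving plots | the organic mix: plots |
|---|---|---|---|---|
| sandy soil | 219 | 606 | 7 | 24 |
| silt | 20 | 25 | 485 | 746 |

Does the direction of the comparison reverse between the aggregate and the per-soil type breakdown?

Yes

Sandy soil: Blend 1 219/606 = 36.1%, the organic mix 7/24 = 29.2% → Blend 1
Silt: Blend 1 20/25 = 80.0%, the organic mix 485/746 = 65.0% → Blend 1
Overall: Blend 1 239/631 = 37.9%, the organic mix 492/770 = 63.9% → the organic mix
Blend 1 wins each soil group but the organic mix wins overall — the comparison reverses. Blend 1's plots skew toward sandy soil, which has a lower base rate.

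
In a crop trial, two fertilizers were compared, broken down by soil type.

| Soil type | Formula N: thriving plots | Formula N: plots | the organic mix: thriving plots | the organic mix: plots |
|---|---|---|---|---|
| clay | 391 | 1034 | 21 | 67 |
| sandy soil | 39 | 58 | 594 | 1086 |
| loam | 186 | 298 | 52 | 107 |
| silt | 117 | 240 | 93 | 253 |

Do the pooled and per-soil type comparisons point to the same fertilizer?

Clay: Formula N 391/1034 = 37.8%, the organic mix 21/67 = 31.3% → Formula N
Sandy soil: Formula N 39/58 = 67.2%, the organic mix 594/1086 = 54.7% → Formula N
Loam: Formula N 186/298 = 62.4%, the organic mix 52/107 = 48.6% → Formula N
Silt: Formula N 117/240 = 48.8%, the organic mix 93/253 = 36.8% → Formula N
Overall: Formula N 733/1630 = 45.0%, the organic mix 760/1513 = 50.2% → the organic mix
Formula N wins each soil group but the organic mix wins overall — the comparison reverses. Formula N's plots skew toward clay, which has a lower base rate.

No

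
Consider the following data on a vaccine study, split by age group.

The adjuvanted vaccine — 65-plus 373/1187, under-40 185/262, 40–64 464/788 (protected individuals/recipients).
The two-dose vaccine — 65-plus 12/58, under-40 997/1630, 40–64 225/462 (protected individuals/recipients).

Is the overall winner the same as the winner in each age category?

65-plus: the adjuvanted vaccine 373/1187 = 31.4%, the two-dose vaccine 12/58 = 20.7% → the adjuvanted vaccine
Under-40: the adjuvanted vaccine 185/262 = 70.6%, the two-dose vaccine 997/1630 = 61.2% → the adjuvanted vaccine
40–64: the adjuvanted vaccine 464/788 = 58.9%, the two-dose vaccine 225/462 = 48.7% → the adjuvanted vaccine
Overall: the adjuvanted vaccine 1022/2237 = 45.7%, the two-dose vaccine 1234/2150 = 57.4% → the two-dose vaccine
The adjuvanted vaccine wins each age group but the two-dose vaccine wins overall — the comparison reverses. The adjuvanted vaccine's recipients skew toward 65-plus, which has a lower base rate.

No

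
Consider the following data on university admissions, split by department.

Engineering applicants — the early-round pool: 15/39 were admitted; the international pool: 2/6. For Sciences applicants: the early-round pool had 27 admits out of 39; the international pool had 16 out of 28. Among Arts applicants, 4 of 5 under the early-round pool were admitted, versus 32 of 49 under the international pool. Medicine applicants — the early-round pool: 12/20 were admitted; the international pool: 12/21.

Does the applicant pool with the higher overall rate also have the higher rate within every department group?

No

Engineering: the early-round pool 15/39 = 38.5%, the international pool 2/6 = 33.3% → the early-round pool
Sciences: the early-round pool 27/39 = 69.2%, the international pool 16/28 = 57.1% → the early-round pool
Arts: the early-round pool 4/5 = 80.0%, the international pool 32/49 = 65.3% → the early-round pool
Medicine: the early-round pool 12/20 = 60.0%, the international pool 12/21 = 57.1% → the early-round pool
Overall: the early-round pool 58/103 = 56.3%, the international pool 62/104 = 59.6% → the international pool
The early-round pool wins each department group but the international pool wins overall — the comparison reverses. The early-round pool's applicants skew toward Engineering, which has a lower base rate.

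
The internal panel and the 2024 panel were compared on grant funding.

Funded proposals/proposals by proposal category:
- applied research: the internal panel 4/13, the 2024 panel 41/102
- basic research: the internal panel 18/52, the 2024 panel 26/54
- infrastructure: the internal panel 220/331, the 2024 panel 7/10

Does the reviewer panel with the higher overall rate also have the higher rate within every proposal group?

No

Applied research: the internal panel 4/13 = 30.8%, the 2024 panel 41/102 = 40.2% → the 2024 panel
Basic research: the internal panel 18/52 = 34.6%, the 2024 panel 26/54 = 48.1% → the 2024 panel
Infrastructure: the internal panel 220/331 = 66.5%, the 2024 panel 7/10 = 70.0% → the 2024 panel
Overall: the internal panel 242/396 = 61.1%, the 2024 panel 74/166 = 44.6% → the internal panel
The 2024 panel wins each proposal group but the internal panel wins overall — the comparison reverses. The 2024 panel's proposals skew toward applied research, which has a lower base rate.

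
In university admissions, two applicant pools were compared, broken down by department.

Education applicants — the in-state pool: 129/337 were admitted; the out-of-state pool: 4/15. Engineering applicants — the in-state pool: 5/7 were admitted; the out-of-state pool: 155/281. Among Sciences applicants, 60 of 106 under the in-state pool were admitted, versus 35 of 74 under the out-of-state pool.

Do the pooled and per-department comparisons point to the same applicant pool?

Education: the in-state pool 129/337 = 38.3%, the out-of-state pool 4/15 = 26.7% → the in-state pool
Engineering: the in-state pool 5/7 = 71.4%, the out-of-state pool 155/281 = 55.2% → the in-state pool
Sciences: the in-state pool 60/106 = 56.6%, the out-of-state pool 35/74 = 47.3% → the in-state pool
Overall: the in-state pool 194/450 = 43.1%, the out-of-state pool 194/370 = 52.4% → the out-of-state pool
The in-state pool wins each department group but the out-of-state pool wins overall — the comparison reverses. The in-state pool's applicants skew toward Education, which has a lower base rate.

No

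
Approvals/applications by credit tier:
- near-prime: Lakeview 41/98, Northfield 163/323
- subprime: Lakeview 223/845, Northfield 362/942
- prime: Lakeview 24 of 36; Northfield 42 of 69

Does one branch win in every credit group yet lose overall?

Near-prime: Lakeview 41/98 = 41.8%, Northfield 163/323 = 50.5% → Northfield
Subprime: Lakeview 223/845 = 26.4%, Northfield 362/942 = 38.4% → Northfield
Prime: Lakeview 24/36 = 66.7%, Northfield 42/69 = 60.9% → Lakeview
Overall: Lakeview 288/979 = 29.4%, Northfield 567/1334 = 42.5% → Northfield
Neither sweeps: Lakeview wins 1 of 3 groups, Northfield wins 2. Northfield wins overall but not every group — no Simpson reversal.

No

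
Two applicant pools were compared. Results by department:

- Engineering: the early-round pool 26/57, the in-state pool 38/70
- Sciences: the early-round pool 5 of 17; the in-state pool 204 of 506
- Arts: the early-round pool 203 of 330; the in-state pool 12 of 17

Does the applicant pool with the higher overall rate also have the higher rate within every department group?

Engineering: the early-round pool 26/57 = 45.6%, the in-state pool 38/70 = 54.3% → the in-state pool
Sciences: the early-round pool 5/17 = 29.4%, the in-state pool 204/506 = 40.3% → the in-state pool
Arts: the early-round pool 203/330 = 61.5%, the in-state pool 12/17 = 70.6% → the in-state pool
Overall: the early-round pool 234/404 = 57.9%, the in-state pool 254/593 = 42.8% → the early-round pool
The in-state pool wins each department group but the early-round pool wins overall — the comparison reverses. The in-state pool's applicants skew toward Sciences, which has a lower base rate.

No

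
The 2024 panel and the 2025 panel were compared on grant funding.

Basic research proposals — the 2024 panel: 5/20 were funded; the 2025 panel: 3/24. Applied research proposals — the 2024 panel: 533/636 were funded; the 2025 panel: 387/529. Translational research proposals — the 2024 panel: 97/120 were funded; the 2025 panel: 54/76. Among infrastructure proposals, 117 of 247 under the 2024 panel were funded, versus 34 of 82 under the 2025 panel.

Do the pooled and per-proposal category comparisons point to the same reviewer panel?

Yes

Basic research: the 2024 panel 5/20 = 25.0%, the 2025 panel 3/24 = 12.5% → the 2024 panel
Applied research: the 2024 panel 533/636 = 83.8%, the 2025 panel 387/529 = 73.2% → the 2024 panel
Translational research: the 2024 panel 97/120 = 80.8%, the 2025 panel 54/76 = 71.1% → the 2024 panel
Infrastructure: the 2024 panel 117/247 = 47.4%, the 2025 panel 34/82 = 41.5% → the 2024 panel
Overall: the 2024 panel 752/1023 = 73.5%, the 2025 panel 478/711 = 67.2% → the 2024 panel
The 2024 panel wins overall and in every proposal group — no reversal.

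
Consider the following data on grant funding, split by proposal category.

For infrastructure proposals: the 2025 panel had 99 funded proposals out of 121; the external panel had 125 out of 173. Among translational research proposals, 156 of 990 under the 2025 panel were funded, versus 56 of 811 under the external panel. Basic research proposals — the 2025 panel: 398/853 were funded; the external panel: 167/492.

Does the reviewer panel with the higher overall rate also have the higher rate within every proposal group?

Infrastructure: the 2025 panel 99/121 = 81.8%, the external panel 125/173 = 72.3% → the 2025 panel
Translational research: the 2025 panel 156/990 = 15.8%, the external panel 56/811 = 6.9% → the 2025 panel
Basic research: the 2025 panel 398/853 = 46.7%, the external panel 167/492 = 33.9% → the 2025 panel
Overall: the 2025 panel 653/1964 = 33.2%, the external panel 348/1476 = 23.6% → the 2025 panel
The 2025 panel wins overall and in every proposal group — no reversal.

Yes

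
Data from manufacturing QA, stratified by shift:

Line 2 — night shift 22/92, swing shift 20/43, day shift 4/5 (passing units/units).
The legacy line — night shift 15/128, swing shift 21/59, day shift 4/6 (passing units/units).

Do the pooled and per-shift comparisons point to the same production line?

Night shift: Line 2 22/92 = 23.9%, the legacy line 15/128 = 11.7% → Line 2
Swing shift: Line 2 20/43 = 46.5%, the legacy line 21/59 = 35.6% → Line 2
Day shift: Line 2 4/5 = 80.0%, the legacy line 4/6 = 66.7% → Line 2
Overall: Line 2 46/140 = 32.9%, the legacy line 40/193 = 20.7% → Line 2
Line 2 wins overall and in every shift group — no reversal.

Yes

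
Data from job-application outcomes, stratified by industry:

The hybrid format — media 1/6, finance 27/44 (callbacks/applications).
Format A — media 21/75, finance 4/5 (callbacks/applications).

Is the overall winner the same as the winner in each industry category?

Media: the hybrid format 1/6 = 16.7%, Format A 21/75 = 28.0% → Format A
Finance: the hybrid format 27/44 = 61.4%, Format A 4/5 = 80.0% → Format A
Overall: the hybrid format 28/50 = 56.0%, Format A 25/80 = 31.2% → the hybrid format
Format A wins each industry group but the hybrid format wins overall — the comparison reverses. Format A's applications skew toward media, which has a lower base rate.

No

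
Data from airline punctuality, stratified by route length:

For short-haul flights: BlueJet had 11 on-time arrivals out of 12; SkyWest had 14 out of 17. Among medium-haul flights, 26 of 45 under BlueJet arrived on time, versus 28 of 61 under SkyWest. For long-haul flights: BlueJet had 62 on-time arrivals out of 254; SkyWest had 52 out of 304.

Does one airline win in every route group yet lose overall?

No

Short-haul: BlueJet 11/12 = 91.7%, SkyWest 14/17 = 82.4% → BlueJet
Medium-haul: BlueJet 26/45 = 57.8%, SkyWest 28/61 = 45.9% → BlueJet
Long-haul: BlueJet 62/254 = 24.4%, SkyWest 52/304 = 17.1% → BlueJet
Overall: BlueJet 99/311 = 31.8%, SkyWest 94/382 = 24.6% → BlueJet
BlueJet wins overall and in every route group — no reversal.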